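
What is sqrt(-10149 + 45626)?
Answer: sqrt(35477) ≈ 188.35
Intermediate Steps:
sqrt(-10149 + 45626) = sqrt(35477)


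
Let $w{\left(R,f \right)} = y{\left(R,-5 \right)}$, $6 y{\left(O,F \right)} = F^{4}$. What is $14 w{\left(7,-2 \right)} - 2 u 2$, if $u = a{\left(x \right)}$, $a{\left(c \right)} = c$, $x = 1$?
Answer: $- \frac{17500}{3} \approx -5833.3$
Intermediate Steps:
$y{\left(O,F \right)} = \frac{F^{4}}{6}$
$w{\left(R,f \right)} = \frac{625}{6}$ ($w{\left(R,f \right)} = \frac{\left(-5\right)^{4}}{6} = \frac{1}{6} \cdot 625 = \frac{625}{6}$)
$u = 1$
$14 w{\left(7,-2 \right)} - 2 u 2 = 14 \cdot \frac{625}{6} \left(-2\right) 1 \cdot 2 = \frac{4375 \left(\left(-2\right) 2\right)}{3} = \frac{4375}{3} \left(-4\right) = - \frac{17500}{3}$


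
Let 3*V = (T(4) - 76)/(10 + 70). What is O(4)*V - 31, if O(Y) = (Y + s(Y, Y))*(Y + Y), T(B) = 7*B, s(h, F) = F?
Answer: -219/5 ≈ -43.800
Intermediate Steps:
V = -⅕ (V = ((7*4 - 76)/(10 + 70))/3 = ((28 - 76)/80)/3 = (-48*1/80)/3 = (⅓)*(-⅗) = -⅕ ≈ -0.20000)
O(Y) = 4*Y² (O(Y) = (Y + Y)*(Y + Y) = (2*Y)*(2*Y) = 4*Y²)
O(4)*V - 31 = (4*4²)*(-⅕) - 31 = (4*16)*(-⅕) - 31 = 64*(-⅕) - 31 = -64/5 - 31 = -219/5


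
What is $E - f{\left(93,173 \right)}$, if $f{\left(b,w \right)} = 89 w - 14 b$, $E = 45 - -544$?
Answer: $-13506$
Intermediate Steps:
$E = 589$ ($E = 45 + 544 = 589$)
$f{\left(b,w \right)} = - 14 b + 89 w$
$E - f{\left(93,173 \right)} = 589 - \left(\left(-14\right) 93 + 89 \cdot 173\right) = 589 - \left(-1302 + 15397\right) = 589 - 14095 = -13506$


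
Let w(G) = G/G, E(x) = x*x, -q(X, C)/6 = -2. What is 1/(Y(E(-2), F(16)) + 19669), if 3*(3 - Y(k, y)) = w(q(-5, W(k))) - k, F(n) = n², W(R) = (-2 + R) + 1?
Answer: 1/19673 ≈ 5.0831e-5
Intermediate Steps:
W(R) = -1 + R
q(X, C) = 12 (q(X, C) = -6*(-2) = 12)
E(x) = x²
w(G) = 1
Y(k, y) = 8/3 + k/3 (Y(k, y) = 3 - (1 - k)/3 = 3 + (-⅓ + k/3) = 8/3 + k/3)
1/(Y(E(-2), F(16)) + 19669) = 1/((8/3 + (⅓)*(-2)²) + 19669) = 1/((8/3 + (⅓)*4) + 19669) = 1/((8/3 + 4/3) + 19669) = 1/(4 + 19669) = 1/19673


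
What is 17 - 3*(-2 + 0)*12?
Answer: 89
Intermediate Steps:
17 - 3*(-2 + 0)*12 = 17 - 3*(-2)*12 = 17 + 6*12 = 17 + 72 = 89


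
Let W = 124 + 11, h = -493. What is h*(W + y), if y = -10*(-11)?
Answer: -120785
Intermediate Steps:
y = 110
W = 135
h*(W + y) = -493*(135 + 110) = -493*245 = -120785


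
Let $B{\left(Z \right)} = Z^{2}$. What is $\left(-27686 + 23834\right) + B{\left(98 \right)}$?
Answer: $5752$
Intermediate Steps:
$\left(-27686 + 23834\right) + B{\left(98 \right)} = \left(-27686 + 23834\right) + 98^{2} = -3852 + 9604 = 5752$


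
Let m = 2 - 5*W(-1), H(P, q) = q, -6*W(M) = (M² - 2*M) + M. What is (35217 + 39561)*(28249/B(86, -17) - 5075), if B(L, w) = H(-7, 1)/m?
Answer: 7365981964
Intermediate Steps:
W(M) = -M²/6 + M/6 (W(M) = -((M² - 2*M) + M)/6 = -(M² - M)/6 = -M²/6 + M/6)
m = 11/3 (m = 2 - 5*(-1)*(1 - 1*(-1))/6 = 2 - 5*(-1)*(1 + 1)/6 = 2 - 5*(-1)*2/6 = 2 - 5*(-⅓) = 2 + 5/3 = 11/3 ≈ 3.6667)
B(L, w) = 3/11 (B(L, w) = 1/(11/3) = 1*(3/11) = 3/11)
(35217 + 39561)*(28249/B(86, -17) - 5075) = (35217 + 39561)*(28249/(3/11) - 5075) = 74778*(28249*(11/3) - 5075) = 74778*(310739/3 - 5075) = 74778*(295514/3) = 7365981964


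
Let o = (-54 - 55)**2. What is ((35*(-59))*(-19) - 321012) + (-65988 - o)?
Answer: -359646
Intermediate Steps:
o = 11881 (o = (-109)**2 = 11881)
((35*(-59))*(-19) - 321012) + (-65988 - o) = ((35*(-59))*(-19) - 321012) + (-65988 - 1*11881) = (-2065*(-19) - 321012) + (-65988 - 11881) = (39235 - 321012) - 77869 = -281777 - 77869 = -359646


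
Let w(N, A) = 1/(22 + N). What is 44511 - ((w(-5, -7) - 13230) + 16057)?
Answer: 708627/17 ≈ 41684.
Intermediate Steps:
44511 - ((w(-5, -7) - 13230) + 16057) = 44511 - ((1/(22 - 5) - 13230) + 16057) = 44511 - ((1/17 - 13230) + 16057) = 44511 - (-224909/17 + 16057) = 44511 - 1*48060/17 = 44511 - 48060/17 = 708627/17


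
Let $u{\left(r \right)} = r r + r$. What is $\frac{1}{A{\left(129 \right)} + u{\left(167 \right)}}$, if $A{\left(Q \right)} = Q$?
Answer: $\frac{1}{28185} \approx 3.548 \cdot 10^{-5}$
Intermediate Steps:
$u{\left(r \right)} = r + r^{2}$ ($u{\left(r \right)} = r^{2} + r = r + r^{2}$)
$\frac{1}{A{\left(129 \right)} + u{\left(167 \right)}} = \frac{1}{129 + 167 \left(1 + 167\right)} = \frac{1}{129 + 167 \cdot 168} = \frac{1}{129 + 28056} = \frac{1}{28185}$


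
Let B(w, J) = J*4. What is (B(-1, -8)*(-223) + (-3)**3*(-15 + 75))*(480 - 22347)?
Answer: -120618372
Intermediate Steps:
B(w, J) = 4*J
(B(-1, -8)*(-223) + (-3)**3*(-15 + 75))*(480 - 22347) = ((4*(-8))*(-223) + (-3)**3*(-15 + 75))*(480 - 22347) = (-32*(-223) - 27*60)*(-21867) = (7136 - 1620)*(-21867) = 5516*(-21867) = -120618372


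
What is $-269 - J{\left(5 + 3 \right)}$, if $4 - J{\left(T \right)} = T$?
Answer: $-265$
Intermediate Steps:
$J{\left(T \right)} = 4 - T$
$-269 - J{\left(5 + 3 \right)} = -269 - \left(4 - \left(5 + 3\right)\right) = -269 - \left(4 - 8\right) = -269 - -4 = -269 + 4 = -265$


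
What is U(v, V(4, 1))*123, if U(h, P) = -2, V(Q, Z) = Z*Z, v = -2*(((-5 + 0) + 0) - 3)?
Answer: -246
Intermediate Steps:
v = 16 (v = -2*((-5 + 0) - 3) = -2*(-5 - 3) = -2*(-8) = 16)
V(Q, Z) = Z²
U(v, V(4, 1))*123 = -2*123 = -246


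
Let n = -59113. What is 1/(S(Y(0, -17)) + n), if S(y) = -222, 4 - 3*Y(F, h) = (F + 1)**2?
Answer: -1/59335 ≈ -1.6853e-5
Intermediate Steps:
Y(F, h) = 4/3 - (1 + F)**2/3 (Y(F, h) = 4/3 - (F + 1)**2/3 = 4/3 - (1 + F)**2/3)
1/(S(Y(0, -17)) + n) = 1/(-222 - 59113) = 1/(-59335) = -1/59335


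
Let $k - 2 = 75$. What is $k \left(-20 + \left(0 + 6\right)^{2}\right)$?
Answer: $1232$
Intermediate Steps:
$k = 77$ ($k = 2 + 75 = 77$)
$k \left(-20 + \left(0 + 6\right)^{2}\right) = 77 \left(-20 + \left(0 + 6\right)^{2}\right) = 77 \left(-20 + 6^{2}\right) = 77 \left(-20 + 36\right) = 77 \cdot 16 = 1232$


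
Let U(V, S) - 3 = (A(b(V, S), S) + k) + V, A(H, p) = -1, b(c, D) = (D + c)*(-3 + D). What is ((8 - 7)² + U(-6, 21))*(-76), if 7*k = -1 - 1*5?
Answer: 2052/7 ≈ 293.14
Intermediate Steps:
b(c, D) = (-3 + D)*(D + c)
k = -6/7 (k = (-1 - 1*5)/7 = (-1 - 5)/7 = (⅐)*(-6) = -6/7 ≈ -0.85714)
U(V, S) = 8/7 + V (U(V, S) = 3 + ((-1 - 6/7) + V) = 3 + (-13/7 + V) = 8/7 + V)
((8 - 7)² + U(-6, 21))*(-76) = ((8 - 7)² + (8/7 - 6))*(-76) = (1² - 34/7)*(-76) = (1 - 34/7)*(-76) = -27/7*(-76) = 2052/7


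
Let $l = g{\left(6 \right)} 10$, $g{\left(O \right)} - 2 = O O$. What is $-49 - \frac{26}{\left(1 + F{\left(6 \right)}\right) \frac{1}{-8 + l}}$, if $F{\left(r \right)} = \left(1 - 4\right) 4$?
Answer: $\frac{9133}{11} \approx 830.27$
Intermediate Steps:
$F{\left(r \right)} = -12$ ($F{\left(r \right)} = \left(-3\right) 4 = -12$)
$g{\left(O \right)} = 2 + O^{2}$ ($g{\left(O \right)} = 2 + O O = 2 + O^{2}$)
$l = 380$ ($l = \left(2 + 6^{2}\right) 10 = \left(2 + 36\right) 10 = 38 \cdot 10 = 380$)
$-49 - \frac{26}{\left(1 + F{\left(6 \right)}\right) \frac{1}{-8 + l}} = -49 - \frac{26}{\left(1 - 12\right) \frac{1}{-8 + 380}} = -49 - \frac{26}{\left(-11\right) \frac{1}{372}} = -49 - \frac{26}{- \frac{11}{372}} = -49 - 26 \left(- \frac{372}{11}\right) = -49 - - \frac{9672}{11} = -49 + \frac{9672}{11} = \frac{9133}{11}$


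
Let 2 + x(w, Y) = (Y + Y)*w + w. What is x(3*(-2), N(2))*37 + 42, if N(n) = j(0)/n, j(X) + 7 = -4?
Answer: 2188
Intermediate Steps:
j(X) = -11 (j(X) = -7 - 4 = -11)
N(n) = -11/n
x(w, Y) = -2 + w + 2*Y*w (x(w, Y) = -2 + ((Y + Y)*w + w) = -2 + ((2*Y)*w + w) = -2 + (2*Y*w + w) = -2 + (w + 2*Y*w) = -2 + w + 2*Y*w)
x(3*(-2), N(2))*37 + 42 = (-2 + 3*(-2) + 2*(-11/2)*(3*(-2)))*37 + 42 = (-2 - 6 + 2*(-11*1/2)*(-6))*37 + 42 = (-2 - 6 + 2*(-11/2)*(-6))*37 + 42 = (-2 - 6 + 66)*37 + 42 = 58*37 + 42 = 2146 + 42 = 2188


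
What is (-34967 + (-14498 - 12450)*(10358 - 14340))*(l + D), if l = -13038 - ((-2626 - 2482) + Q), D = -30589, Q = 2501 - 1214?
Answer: -4270067998014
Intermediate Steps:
Q = 1287
l = -9217 (l = -13038 - ((-2626 - 2482) + 1287) = -13038 - (-5108 + 1287) = -13038 - 1*(-3821) = -13038 + 3821 = -9217)
(-34967 + (-14498 - 12450)*(10358 - 14340))*(l + D) = (-34967 + (-14498 - 12450)*(10358 - 14340))*(-9217 - 30589) = (-34967 - 26948*(-3982))*(-39806) = (-34967 + 107306936)*(-39806) = 107271969*(-39806) = -4270067998014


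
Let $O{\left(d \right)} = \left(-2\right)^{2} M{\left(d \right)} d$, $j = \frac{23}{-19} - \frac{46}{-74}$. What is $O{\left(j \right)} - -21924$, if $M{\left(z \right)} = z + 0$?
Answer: $\frac{10835723700}{494209} \approx 21925.0$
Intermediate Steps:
$M{\left(z \right)} = z$
$j = - \frac{414}{703}$ ($j = 23 \left(- \frac{1}{19}\right) - - \frac{23}{37} = - \frac{23}{19} + \frac{23}{37} = - \frac{414}{703} \approx -0.5889$)
$O{\left(d \right)} = 4 d^{2}$ ($O{\left(d \right)} = \left(-2\right)^{2} d d = 4 d d = 4 d^{2}$)
$O{\left(j \right)} - -21924 = 4 \left(- \frac{414}{703}\right)^{2} - -21924 = 4 \cdot \frac{171396}{494209} + 21924 = \frac{685584}{494209} + 21924 = \frac{10835723700}{494209}$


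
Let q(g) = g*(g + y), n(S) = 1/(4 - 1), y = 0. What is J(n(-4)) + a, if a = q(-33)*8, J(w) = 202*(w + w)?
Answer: 26540/3 ≈ 8846.7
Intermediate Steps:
n(S) = 1/3
J(w) = 404*w (J(w) = 202*(2*w) = 404*w)
q(g) = g**2 (q(g) = g*(g + 0) = g*g = g**2)
a = 8712 (a = (-33)**2*8 = 1089*8 = 8712)
J(n(-4)) + a = 404*(1/3) + 8712 = 404/3 + 8712 = 26540/3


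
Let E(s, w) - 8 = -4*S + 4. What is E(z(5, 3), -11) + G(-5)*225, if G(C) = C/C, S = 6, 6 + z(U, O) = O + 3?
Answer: 213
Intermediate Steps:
z(U, O) = -3 + O (z(U, O) = -6 + (O + 3) = -6 + (3 + O) = -3 + O)
E(s, w) = -12 (E(s, w) = 8 + (-4*6 + 4) = 8 + (-24 + 4) = 8 - 20 = -12)
G(C) = 1
E(z(5, 3), -11) + G(-5)*225 = -12 + 1*225 = -12 + 225 = 213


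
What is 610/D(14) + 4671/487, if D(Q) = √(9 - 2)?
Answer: 4671/487 + 610*√7/7 ≈ 240.15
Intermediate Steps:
D(Q) = √7
610/D(14) + 4671/487 = 610/(√7) + 4671/487 = 610*(√7/7) + 4671*(1/487) = 610*√7/7 + 4671/487 = 4671/487 + 610*√7/7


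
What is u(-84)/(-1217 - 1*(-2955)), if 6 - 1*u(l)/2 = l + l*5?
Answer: 510/869 ≈ 0.58688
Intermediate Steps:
u(l) = 12 - 12*l (u(l) = 12 - 2*(l + l*5) = 12 - 2*(l + 5*l) = 12 - 12*l)
u(-84)/(-1217 - 1*(-2955)) = (12 - 12*(-84))/(-1217 - 1*(-2955)) = (12 + 1008)/(-1217 + 2955) = 1020/1738 = 1020*(1/1738) = 510/869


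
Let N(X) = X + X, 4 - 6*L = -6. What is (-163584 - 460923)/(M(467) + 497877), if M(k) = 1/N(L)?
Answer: -2081690/1659591 ≈ -1.2543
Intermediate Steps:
L = 5/3 (L = ⅔ - ⅙*(-6) = ⅔ + 1 = 5/3 ≈ 1.6667)
N(X) = 2*X
M(k) = 3/10 (M(k) = 1/(2*(5/3)) = 1/(10/3) = 3/10)
(-163584 - 460923)/(M(467) + 497877) = (-163584 - 460923)/(3/10 + 497877) = -624507/4978773/10 = -624507*10/4978773 = -2081690/1659591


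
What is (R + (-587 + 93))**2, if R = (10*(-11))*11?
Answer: 2903616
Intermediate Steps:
R = -1210 (R = -110*11 = -1210)
(R + (-587 + 93))**2 = (-1210 + (-587 + 93))**2 = (-1210 - 494)**2 = (-1704)**2 = 2903616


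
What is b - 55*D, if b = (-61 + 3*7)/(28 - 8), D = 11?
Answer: -607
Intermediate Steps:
b = -2 (b = (-61 + 21)/20 = -40*1/20 = -2)
b - 55*D = -2 - 55*11 = -2 - 605 = -607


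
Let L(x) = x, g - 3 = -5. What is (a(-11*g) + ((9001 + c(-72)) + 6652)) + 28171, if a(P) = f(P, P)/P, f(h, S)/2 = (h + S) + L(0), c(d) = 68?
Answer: 43896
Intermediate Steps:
g = -2 (g = 3 - 5 = -2)
f(h, S) = 2*S + 2*h (f(h, S) = 2*((h + S) + 0) = 2*((S + h) + 0) = 2*(S + h) = 2*S + 2*h)
a(P) = 4 (a(P) = (2*P + 2*P)/P = (4*P)/P = 4)
(a(-11*g) + ((9001 + c(-72)) + 6652)) + 28171 = (4 + ((9001 + 68) + 6652)) + 28171 = (4 + (9069 + 6652)) + 28171 = (4 + 15721) + 28171 = 15725 + 28171 = 43896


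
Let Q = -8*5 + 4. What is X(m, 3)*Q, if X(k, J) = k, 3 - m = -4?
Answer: -252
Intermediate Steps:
m = 7 (m = 3 - 1*(-4) = 3 + 4 = 7)
Q = -36 (Q = -40 + 4 = -36)
X(m, 3)*Q = 7*(-36) = -252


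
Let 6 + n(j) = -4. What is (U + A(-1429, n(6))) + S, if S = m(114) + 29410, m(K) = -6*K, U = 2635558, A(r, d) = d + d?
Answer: 2664264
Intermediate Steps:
n(j) = -10 (n(j) = -6 - 4 = -10)
A(r, d) = 2*d
S = 28726 (S = -6*114 + 29410 = -684 + 29410 = 28726)
(U + A(-1429, n(6))) + S = (2635558 + 2*(-10)) + 28726 = (2635558 - 20) + 28726 = 2635538 + 28726 = 2664264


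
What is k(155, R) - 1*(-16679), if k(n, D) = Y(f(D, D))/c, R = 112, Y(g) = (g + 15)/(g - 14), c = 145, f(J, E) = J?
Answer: 237008717/14210 ≈ 16679.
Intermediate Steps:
Y(g) = (15 + g)/(-14 + g)
k(n, D) = (15 + D)/(145*(-14 + D)) (k(n, D) = ((15 + D)/(-14 + D))/145 = ((15 + D)/(-14 + D))*(1/145) = (15 + D)/(145*(-14 + D)))
k(155, R) - 1*(-16679) = (15 + 112)/(145*(-14 + 112)) - 1*(-16679) = (1/145)*127/98 + 16679 = (1/145)*(1/98)*127 + 16679 = 127/14210 + 16679 = 237008717/14210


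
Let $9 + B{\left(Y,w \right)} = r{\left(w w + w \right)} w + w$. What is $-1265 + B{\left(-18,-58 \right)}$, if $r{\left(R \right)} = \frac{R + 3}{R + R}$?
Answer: $- \frac{51719}{38} \approx -1361.0$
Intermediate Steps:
$r{\left(R \right)} = \frac{3 + R}{2 R}$
$B{\left(Y,w \right)} = -9 + w + \frac{w \left(3 + w + w^{2}\right)}{2 \left(w + w^{2}\right)}$ ($B{\left(Y,w \right)} = -9 + \left(\frac{3 + \left(w w + w\right)}{2 \left(w w + w\right)} w + w\right) = -9 + \left(\frac{3 + \left(w^{2} + w\right)}{2 \left(w^{2} + w\right)} w + w\right) = -9 + \left(\frac{3 + \left(w + w^{2}\right)}{2 \left(w + w^{2}\right)} w + w\right) = -9 + \left(\frac{3 + w + w^{2}}{2 \left(w + w^{2}\right)} w + w\right) = -9 + \left(\frac{w \left(3 + w + w^{2}\right)}{2 \left(w + w^{2}\right)} + w\right) = -9 + \left(w + \frac{w \left(3 + w + w^{2}\right)}{2 \left(w + w^{2}\right)}\right) = -9 + w + \frac{w \left(3 + w + w^{2}\right)}{2 \left(w + w^{2}\right)}$)
$-1265 + B{\left(-18,-58 \right)} = -1265 + \frac{3 \left(-5 + \left(-58\right)^{2} - -290\right)}{2 \left(1 - 58\right)} = -1265 + \frac{3 \left(-5 + 3364 + 290\right)}{2 \left(-57\right)} = -1265 + \frac{3}{2} \left(- \frac{1}{57}\right) 3649 = -1265 - \frac{3649}{38} = - \frac{51719}{38}$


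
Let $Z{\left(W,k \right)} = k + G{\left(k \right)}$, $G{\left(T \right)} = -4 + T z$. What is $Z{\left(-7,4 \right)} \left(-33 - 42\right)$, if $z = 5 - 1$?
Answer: $-1200$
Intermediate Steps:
$z = 4$
$G{\left(T \right)} = -4 + 4 T$ ($G{\left(T \right)} = -4 + T 4 = -4 + 4 T$)
$Z{\left(W,k \right)} = -4 + 5 k$ ($Z{\left(W,k \right)} = k + \left(-4 + 4 k\right) = -4 + 5 k$)
$Z{\left(-7,4 \right)} \left(-33 - 42\right) = \left(-4 + 5 \cdot 4\right) \left(-33 - 42\right) = \left(-4 + 20\right) \left(-75\right) = 16 \left(-75\right) = -1200$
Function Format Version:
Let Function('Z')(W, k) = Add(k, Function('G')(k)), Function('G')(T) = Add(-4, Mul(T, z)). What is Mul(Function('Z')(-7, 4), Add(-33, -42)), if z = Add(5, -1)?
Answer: -1200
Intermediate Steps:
z = 4
Function('G')(T) = Add(-4, Mul(4, T)) (Function('G')(T) = Add(-4, Mul(T, 4)) = Add(-4, Mul(4, T)))
Function('Z')(W, k) = Add(-4, Mul(5, k)) (Function('Z')(W, k) = Add(k, Add(-4, Mul(4, k))) = Add(-4, Mul(5, k)))
Mul(Function('Z')(-7, 4), Add(-33, -42)) = Mul(Add(-4, Mul(5, 4)), Add(-33, -42)) = Mul(Add(-4, 20), -75) = Mul(16, -75) = -1200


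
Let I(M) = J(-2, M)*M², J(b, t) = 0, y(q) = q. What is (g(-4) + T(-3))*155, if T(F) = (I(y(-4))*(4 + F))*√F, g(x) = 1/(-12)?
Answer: -155/12 ≈ -12.917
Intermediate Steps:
g(x) = -1/12
I(M) = 0 (I(M) = 0*M² = 0)
T(F) = 0 (T(F) = (0*(4 + F))*√F = 0*√F = 0)
(g(-4) + T(-3))*155 = (-1/12 + 0)*155 = -1/12*155 = -155/12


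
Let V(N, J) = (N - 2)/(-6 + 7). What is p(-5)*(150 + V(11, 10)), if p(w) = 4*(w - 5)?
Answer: -6360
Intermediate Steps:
V(N, J) = -2 + N (V(N, J) = (-2 + N)/1 = (-2 + N)*1 = -2 + N)
p(w) = -20 + 4*w (p(w) = 4*(-5 + w) = -20 + 4*w)
p(-5)*(150 + V(11, 10)) = (-20 + 4*(-5))*(150 + (-2 + 11)) = (-20 - 20)*(150 + 9) = -40*159 = -6360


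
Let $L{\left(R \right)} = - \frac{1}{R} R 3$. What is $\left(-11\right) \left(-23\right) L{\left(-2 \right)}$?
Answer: $-759$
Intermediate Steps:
$L{\left(R \right)} = -3$ ($L{\left(R \right)} = \left(-1\right) 3 = -3$)
$\left(-11\right) \left(-23\right) L{\left(-2 \right)} = \left(-11\right) \left(-23\right) \left(-3\right) = 253 \left(-3\right) = -759$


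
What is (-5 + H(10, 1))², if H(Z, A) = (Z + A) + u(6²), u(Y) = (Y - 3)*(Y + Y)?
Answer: 5673924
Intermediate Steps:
u(Y) = 2*Y*(-3 + Y) (u(Y) = (-3 + Y)*(2*Y) = 2*Y*(-3 + Y))
H(Z, A) = 2376 + A + Z (H(Z, A) = (Z + A) + 2*6²*(-3 + 6²) = (A + Z) + 2*36*(-3 + 36) = (A + Z) + 2*36*33 = (A + Z) + 2376 = 2376 + A + Z)
(-5 + H(10, 1))² = (-5 + (2376 + 1 + 10))² = (-5 + 2387)² = 2382² = 5673924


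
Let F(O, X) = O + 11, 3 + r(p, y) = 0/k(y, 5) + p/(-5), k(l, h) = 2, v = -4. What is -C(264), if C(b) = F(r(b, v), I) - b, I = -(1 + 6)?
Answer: 1544/5 ≈ 308.80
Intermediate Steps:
r(p, y) = -3 - p/5 (r(p, y) = -3 + (0/2 + p/(-5)) = -3 + (0*(½) + p*(-⅕)) = -3 + (0 - p/5) = -3 - p/5)
I = -7 (I = -1*7 = -7)
F(O, X) = 11 + O
C(b) = 8 - 6*b/5 (C(b) = (11 + (-3 - b/5)) - b = (8 - b/5) - b = 8 - 6*b/5)
-C(264) = -(8 - 6/5*264) = -(8 - 1584/5) = -1*(-1544/5) = 1544/5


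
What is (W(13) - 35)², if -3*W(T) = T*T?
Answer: 75076/9 ≈ 8341.8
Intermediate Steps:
W(T) = -T²/3 (W(T) = -T*T/3 = -T²/3)
(W(13) - 35)² = (-⅓*13² - 35)² = (-⅓*169 - 35)² = (-169/3 - 35)² = (-274/3)² = 75076/9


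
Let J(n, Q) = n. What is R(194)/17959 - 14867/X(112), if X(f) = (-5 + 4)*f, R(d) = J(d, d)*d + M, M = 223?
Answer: 271236661/2011408 ≈ 134.85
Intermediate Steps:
R(d) = 223 + d**2 (R(d) = d*d + 223 = d**2 + 223 = 223 + d**2)
X(f) = -f
R(194)/17959 - 14867/X(112) = (223 + 194**2)/17959 - 14867/((-1*112)) = (223 + 37636)*(1/17959) - 14867/(-112) = 37859*(1/17959) - 14867*(-1/112) = 37859/17959 + 14867/112 = 271236661/2011408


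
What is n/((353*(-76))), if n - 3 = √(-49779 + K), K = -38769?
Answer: -3/26828 - I*√22137/13414 ≈ -0.00011182 - 0.011092*I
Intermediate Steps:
n = 3 + 2*I*√22137 (n = 3 + √(-49779 - 38769) = 3 + √(-88548) = 3 + 2*I*√22137 ≈ 3.0 + 297.57*I)
n/((353*(-76))) = (3 + 2*I*√22137)/((353*(-76))) = (3 + 2*I*√22137)/(-26828) = (3 + 2*I*√22137)*(-1/26828) = -3/26828 - I*√22137/13414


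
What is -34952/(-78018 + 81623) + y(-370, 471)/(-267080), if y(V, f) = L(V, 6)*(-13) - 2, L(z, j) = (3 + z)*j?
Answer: -235954242/24070585 ≈ -9.8026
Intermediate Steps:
L(z, j) = j*(3 + z)
y(V, f) = -236 - 78*V (y(V, f) = (6*(3 + V))*(-13) - 2 = (18 + 6*V)*(-13) - 2 = (-234 - 78*V) - 2 = -236 - 78*V)
-34952/(-78018 + 81623) + y(-370, 471)/(-267080) = -34952/(-78018 + 81623) + (-236 - 78*(-370))/(-267080) = -34952/3605 + (-236 + 28860)*(-1/267080) = -34952*1/3605 + 28624*(-1/267080) = -34952/3605 - 3578/33385 = -235954242/24070585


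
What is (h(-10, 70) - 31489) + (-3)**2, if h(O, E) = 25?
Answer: -31455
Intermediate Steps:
(h(-10, 70) - 31489) + (-3)**2 = (25 - 31489) + (-3)**2 = -31464 + 9 = -31455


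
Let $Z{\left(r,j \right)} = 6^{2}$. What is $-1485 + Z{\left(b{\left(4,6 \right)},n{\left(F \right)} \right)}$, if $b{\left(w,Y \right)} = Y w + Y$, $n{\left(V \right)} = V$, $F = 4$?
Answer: $-1449$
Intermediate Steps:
$b{\left(w,Y \right)} = Y + Y w$
$Z{\left(r,j \right)} = 36$
$-1485 + Z{\left(b{\left(4,6 \right)},n{\left(F \right)} \right)} = -1485 + 36 = -1449$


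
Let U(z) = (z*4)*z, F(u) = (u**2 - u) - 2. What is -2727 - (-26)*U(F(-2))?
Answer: -1063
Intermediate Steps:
F(u) = -2 + u**2 - u
U(z) = 4*z**2 (U(z) = (4*z)*z = 4*z**2)
-2727 - (-26)*U(F(-2)) = -2727 - (-26)*4*(-2 + (-2)**2 - 1*(-2))**2 = -2727 - (-26)*4*(-2 + 4 + 2)**2 = -2727 - (-26)*4*4**2 = -2727 - (-26)*4*16 = -2727 - (-26)*64 = -2727 - 1*(-1664) = -2727 + 1664 = -1063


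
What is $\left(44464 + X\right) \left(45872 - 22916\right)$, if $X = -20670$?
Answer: $546215064$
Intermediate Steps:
$\left(44464 + X\right) \left(45872 - 22916\right) = \left(44464 - 20670\right) \left(45872 - 22916\right) = 23794 \cdot 22956 = 546215064$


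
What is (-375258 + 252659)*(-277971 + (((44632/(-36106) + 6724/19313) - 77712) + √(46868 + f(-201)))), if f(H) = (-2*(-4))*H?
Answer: 2171961901903838711/49808227 - 245198*√11315 ≈ 4.3580e+10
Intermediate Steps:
f(H) = 8*H
(-375258 + 252659)*(-277971 + (((44632/(-36106) + 6724/19313) - 77712) + √(46868 + f(-201)))) = (-375258 + 252659)*(-277971 + (((44632/(-36106) + 6724/19313) - 77712) + √(46868 + 8*(-201)))) = -122599*(-277971 + (((44632*(-1/36106) + 6724*(1/19313)) - 77712) + √(46868 - 1608))) = -122599*(-277971 + (((-3188/2579 + 6724/19313) - 77712) + √45260)) = -122599*(-277971 + ((-44228648/49808227 - 77712) + 2*√11315)) = -122599*(-277971 + (-3870741165272/49808227 + 2*√11315)) = -122599*(-17715983832689/49808227 + 2*√11315) = 2171961901903838711/49808227 - 245198*√11315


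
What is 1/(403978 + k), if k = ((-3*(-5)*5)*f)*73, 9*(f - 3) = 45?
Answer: 1/447778 ≈ 2.2332e-6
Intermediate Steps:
f = 8 (f = 3 + (⅑)*45 = 3 + 5 = 8)
k = 43800 (k = ((-3*(-5)*5)*8)*73 = ((15*5)*8)*73 = (75*8)*73 = 600*73 = 43800)
1/(403978 + k) = 1/(403978 + 43800) = 1/447778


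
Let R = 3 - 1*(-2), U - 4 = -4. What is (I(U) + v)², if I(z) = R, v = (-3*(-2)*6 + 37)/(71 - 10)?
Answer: 142884/3721 ≈ 38.399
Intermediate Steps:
U = 0 (U = 4 - 4 = 0)
R = 5 (R = 3 + 2 = 5)
v = 73/61 (v = (6*6 + 37)/61 = (36 + 37)*(1/61) = 73*(1/61) = 73/61 ≈ 1.1967)
I(z) = 5
(I(U) + v)² = (5 + 73/61)² = (378/61)² = 142884/3721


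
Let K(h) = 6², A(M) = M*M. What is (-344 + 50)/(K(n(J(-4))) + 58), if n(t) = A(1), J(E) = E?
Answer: -147/47 ≈ -3.1277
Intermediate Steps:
A(M) = M²
n(t) = 1 (n(t) = 1² = 1)
K(h) = 36
(-344 + 50)/(K(n(J(-4))) + 58) = (-344 + 50)/(36 + 58) = -294/94 = -294*1/94 = -147/47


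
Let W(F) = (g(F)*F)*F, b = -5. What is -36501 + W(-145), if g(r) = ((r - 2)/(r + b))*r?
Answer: -6048307/2 ≈ -3.0242e+6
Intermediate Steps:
g(r) = r*(-2 + r)/(-5 + r) (g(r) = ((r - 2)/(r - 5))*r = ((-2 + r)/(-5 + r))*r = r*(-2 + r)/(-5 + r))
W(F) = F³*(-2 + F)/(-5 + F) (W(F) = ((F*(-2 + F)/(-5 + F))*F)*F = (F²*(-2 + F)/(-5 + F))*F = F³*(-2 + F)/(-5 + F))
-36501 + W(-145) = -36501 + (-145)³*(-2 - 145)/(-5 - 145) = -36501 - 3048625*(-147)/(-150) = -36501 - 3048625*(-1/150)*(-147) = -36501 - 5975305/2 = -6048307/2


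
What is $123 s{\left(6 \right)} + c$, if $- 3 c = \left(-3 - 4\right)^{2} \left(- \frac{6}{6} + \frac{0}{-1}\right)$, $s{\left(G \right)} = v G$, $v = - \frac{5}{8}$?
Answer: $- \frac{5339}{12} \approx -444.92$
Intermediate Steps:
$v = - \frac{5}{8}$ ($v = \left(-5\right) \frac{1}{8} = - \frac{5}{8} \approx -0.625$)
$s{\left(G \right)} = - \frac{5 G}{8}$
$c = \frac{49}{3}$ ($c = - \frac{\left(-3 - 4\right)^{2} \left(- \frac{6}{6} + \frac{0}{-1}\right)}{3} = - \frac{\left(-7\right)^{2} \left(\left(-6\right) \frac{1}{6} + 0 \left(-1\right)\right)}{3} = - \frac{49 \left(-1 + 0\right)}{3} = - \frac{49 \left(-1\right)}{3} = \left(- \frac{1}{3}\right) \left(-49\right) = \frac{49}{3} \approx 16.333$)
$123 s{\left(6 \right)} + c = 123 \left(\left(- \frac{5}{8}\right) 6\right) + \frac{49}{3} = 123 \left(- \frac{15}{4}\right) + \frac{49}{3} = - \frac{1845}{4} + \frac{49}{3} = - \frac{5339}{12}$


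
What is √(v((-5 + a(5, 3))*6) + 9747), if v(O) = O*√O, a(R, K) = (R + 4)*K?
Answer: √(9747 + 264*√33) ≈ 106.13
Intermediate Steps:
a(R, K) = K*(4 + R) (a(R, K) = (4 + R)*K = K*(4 + R))
v(O) = O^(3/2)
√(v((-5 + a(5, 3))*6) + 9747) = √(((-5 + 3*(4 + 5))*6)^(3/2) + 9747) = √(((-5 + 3*9)*6)^(3/2) + 9747) = √(((-5 + 27)*6)^(3/2) + 9747) = √((22*6)^(3/2) + 9747) = √(132^(3/2) + 9747) = √(264*√33 + 9747) = √(9747 + 264*√33)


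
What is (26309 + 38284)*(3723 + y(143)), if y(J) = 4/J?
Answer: 34388861049/143 ≈ 2.4048e+8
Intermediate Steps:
(26309 + 38284)*(3723 + y(143)) = (26309 + 38284)*(3723 + 4/143) = 64593*(3723 + 4*(1/143)) = 64593*(3723 + 4/143) = 64593*(532393/143) = 34388861049/143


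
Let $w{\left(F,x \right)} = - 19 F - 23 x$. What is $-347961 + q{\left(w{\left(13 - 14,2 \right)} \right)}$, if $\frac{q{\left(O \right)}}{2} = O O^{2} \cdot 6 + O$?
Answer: $-584211$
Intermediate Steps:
$w{\left(F,x \right)} = - 23 x - 19 F$
$q{\left(O \right)} = 2 O + 12 O^{3}$ ($q{\left(O \right)} = 2 \left(O O^{2} \cdot 6 + O\right) = 2 \left(O^{3} \cdot 6 + O\right) = 2 \left(6 O^{3} + O\right) = 2 \left(O + 6 O^{3}\right) = 2 O + 12 O^{3}$)
$-347961 + q{\left(w{\left(13 - 14,2 \right)} \right)} = -347961 + \left(2 \left(\left(-23\right) 2 - 19 \left(13 - 14\right)\right) + 12 \left(\left(-23\right) 2 - 19 \left(13 - 14\right)\right)^{3}\right) = -347961 + \left(2 \left(-46 - 19 \left(13 - 14\right)\right) + 12 \left(-46 - 19 \left(13 - 14\right)\right)^{3}\right) = -347961 + \left(2 \left(-46 - -19\right) + 12 \left(-46 - -19\right)^{3}\right) = -347961 + \left(2 \left(-46 + 19\right) + 12 \left(-46 + 19\right)^{3}\right) = -347961 + \left(2 \left(-27\right) + 12 \left(-27\right)^{3}\right) = -347961 + \left(-54 + 12 \left(-19683\right)\right) = -347961 - 236250 = -584211$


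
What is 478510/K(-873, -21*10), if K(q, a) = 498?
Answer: 239255/249 ≈ 960.86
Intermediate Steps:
478510/K(-873, -21*10) = 478510/498 = 478510*(1/498) = 239255/249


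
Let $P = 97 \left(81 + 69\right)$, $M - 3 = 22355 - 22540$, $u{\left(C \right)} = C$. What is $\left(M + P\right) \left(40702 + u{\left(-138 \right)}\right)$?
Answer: $582823552$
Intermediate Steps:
$M = -182$ ($M = 3 + \left(22355 - 22540\right) = 3 - 185 = -182$)
$P = 14550$ ($P = 97 \cdot 150 = 14550$)
$\left(M + P\right) \left(40702 + u{\left(-138 \right)}\right) = \left(-182 + 14550\right) \left(40702 - 138\right) = 14368 \cdot 40564 = 582823552$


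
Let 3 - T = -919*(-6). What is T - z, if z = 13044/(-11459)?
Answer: -63137505/11459 ≈ -5509.9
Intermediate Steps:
z = -13044/11459 (z = 13044*(-1/11459) = -13044/11459 ≈ -1.1383)
T = -5511 (T = 3 - (-919)*(-6) = 3 - 1*5514 = 3 - 5514 = -5511)
T - z = -5511 - 1*(-13044/11459) = -5511 + 13044/11459 = -63137505/11459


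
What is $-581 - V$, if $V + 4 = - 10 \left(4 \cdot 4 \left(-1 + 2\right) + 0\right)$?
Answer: $-417$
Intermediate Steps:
$V = -164$ ($V = -4 - 10 \left(4 \cdot 4 \left(-1 + 2\right) + 0\right) = -4 - 10 \left(4 \cdot 4 \cdot 1 + 0\right) = -4 - 10 \left(4 \cdot 4 + 0\right) = -4 - 10 \left(16 + 0\right) = -4 - 160 = -164$)
$-581 - V = -581 - -164 = -581 + 164 = -417$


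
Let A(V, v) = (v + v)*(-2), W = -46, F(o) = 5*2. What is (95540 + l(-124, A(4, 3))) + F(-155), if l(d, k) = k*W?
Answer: 96102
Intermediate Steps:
F(o) = 10
A(V, v) = -4*v (A(V, v) = (2*v)*(-2) = -4*v)
l(d, k) = -46*k (l(d, k) = k*(-46) = -46*k)
(95540 + l(-124, A(4, 3))) + F(-155) = (95540 - (-184)*3) + 10 = (95540 - 46*(-12)) + 10 = (95540 + 552) + 10 = 96092 + 10 = 96102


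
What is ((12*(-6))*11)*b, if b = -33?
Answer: 26136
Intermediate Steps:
((12*(-6))*11)*b = ((12*(-6))*11)*(-33) = -72*11*(-33) = -792*(-33) = 26136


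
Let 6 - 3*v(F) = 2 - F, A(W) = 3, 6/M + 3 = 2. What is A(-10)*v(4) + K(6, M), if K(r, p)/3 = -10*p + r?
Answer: 206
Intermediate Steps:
M = -6 (M = 6/(-3 + 2) = 6/(-1) = 6*(-1) = -6)
K(r, p) = -30*p + 3*r (K(r, p) = 3*(-10*p + r) = 3*(r - 10*p) = -30*p + 3*r)
v(F) = 4/3 + F/3 (v(F) = 2 - (2 - F)/3 = 2 + (-⅔ + F/3) = 4/3 + F/3)
A(-10)*v(4) + K(6, M) = 3*(4/3 + (⅓)*4) + (-30*(-6) + 3*6) = 3*(4/3 + 4/3) + (180 + 18) = 3*(8/3) + 198 = 8 + 198 = 206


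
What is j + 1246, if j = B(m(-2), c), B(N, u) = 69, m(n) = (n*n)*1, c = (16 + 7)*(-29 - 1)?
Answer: 1315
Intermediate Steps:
c = -690 (c = 23*(-30) = -690)
m(n) = n**2 (m(n) = n**2*1 = n**2)
j = 69
j + 1246 = 69 + 1246 = 1315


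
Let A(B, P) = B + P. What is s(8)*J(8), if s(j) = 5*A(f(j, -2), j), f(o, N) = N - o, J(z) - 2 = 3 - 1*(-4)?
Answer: -90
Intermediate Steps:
J(z) = 9 (J(z) = 2 + (3 - 1*(-4)) = 2 + (3 + 4) = 2 + 7 = 9)
s(j) = -10 (s(j) = 5*((-2 - j) + j) = 5*(-2) = -10)
s(8)*J(8) = -10*9 = -90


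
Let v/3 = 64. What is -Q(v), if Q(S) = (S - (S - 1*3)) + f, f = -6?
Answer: 3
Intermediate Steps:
v = 192 (v = 3*64 = 192)
Q(S) = -3 (Q(S) = (S - (S - 1*3)) - 6 = (S - (S - 3)) - 6 = (S - (-3 + S)) - 6 = (S + (3 - S)) - 6 = 3 - 6 = -3)
-Q(v) = -1*(-3) = 3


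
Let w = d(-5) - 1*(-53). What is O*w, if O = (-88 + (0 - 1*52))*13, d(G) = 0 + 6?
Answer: -107380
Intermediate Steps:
d(G) = 6
w = 59 (w = 6 - 1*(-53) = 6 + 53 = 59)
O = -1820 (O = (-88 + (0 - 52))*13 = (-88 - 52)*13 = -140*13 = -1820)
O*w = -1820*59 = -107380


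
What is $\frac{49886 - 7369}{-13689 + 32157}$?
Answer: $\frac{42517}{18468} \approx 2.3022$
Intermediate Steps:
$\frac{49886 - 7369}{-13689 + 32157} = \frac{42517}{18468}$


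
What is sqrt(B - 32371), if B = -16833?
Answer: 2*I*sqrt(12301) ≈ 221.82*I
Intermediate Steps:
sqrt(B - 32371) = sqrt(-16833 - 32371) = sqrt(-49204) = 2*I*sqrt(12301)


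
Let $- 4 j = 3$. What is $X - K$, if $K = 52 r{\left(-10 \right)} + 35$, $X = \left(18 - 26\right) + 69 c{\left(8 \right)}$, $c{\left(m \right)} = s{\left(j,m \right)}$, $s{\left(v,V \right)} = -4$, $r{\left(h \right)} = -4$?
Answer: $-111$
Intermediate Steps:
$j = - \frac{3}{4}$ ($j = \left(- \frac{1}{4}\right) 3 = - \frac{3}{4} \approx -0.75$)
$c{\left(m \right)} = -4$
$X = -284$ ($X = \left(18 - 26\right) + 69 \left(-4\right) = \left(18 - 26\right) - 276 = -8 - 276 = -284$)
$K = -173$ ($K = 52 \left(-4\right) + 35 = -208 + 35 = -173$)
$X - K = -284 - -173 = -284 + 173 = -111$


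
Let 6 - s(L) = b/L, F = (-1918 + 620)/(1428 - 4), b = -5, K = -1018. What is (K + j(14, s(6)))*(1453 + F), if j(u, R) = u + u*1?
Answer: -511774065/356 ≈ -1.4376e+6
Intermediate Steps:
F = -649/712 (F = -1298/1424 = -1298*1/1424 = -649/712 ≈ -0.91152)
s(L) = 6 + 5/L (s(L) = 6 - (-5)/L = 6 + 5/L)
j(u, R) = 2*u (j(u, R) = u + u = 2*u)
(K + j(14, s(6)))*(1453 + F) = (-1018 + 2*14)*(1453 - 649/712) = (-1018 + 28)*(1033887/712) = -990*1033887/712 = -511774065/356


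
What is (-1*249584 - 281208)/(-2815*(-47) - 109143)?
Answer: -265396/11581 ≈ -22.917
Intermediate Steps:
(-1*249584 - 281208)/(-2815*(-47) - 109143) = (-249584 - 281208)/(132305 - 109143) = -530792/23162 = -530792*1/23162 = -265396/11581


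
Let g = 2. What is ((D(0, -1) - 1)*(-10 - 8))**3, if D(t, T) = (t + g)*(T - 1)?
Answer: 729000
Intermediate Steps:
D(t, T) = (-1 + T)*(2 + t) (D(t, T) = (t + 2)*(T - 1) = (2 + t)*(-1 + T) = (-1 + T)*(2 + t))
((D(0, -1) - 1)*(-10 - 8))**3 = (((-2 - 1*0 + 2*(-1) - 1*0) - 1)*(-10 - 8))**3 = (((-2 + 0 - 2 + 0) - 1)*(-18))**3 = ((-4 - 1)*(-18))**3 = (-5*(-18))**3 = 90**3 = 729000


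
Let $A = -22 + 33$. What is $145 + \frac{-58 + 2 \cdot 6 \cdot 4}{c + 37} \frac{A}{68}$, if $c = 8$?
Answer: $\frac{44359}{306} \approx 144.96$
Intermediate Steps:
$A = 11$
$145 + \frac{-58 + 2 \cdot 6 \cdot 4}{c + 37} \frac{A}{68} = 145 + \frac{-58 + 2 \cdot 6 \cdot 4}{8 + 37} \cdot \frac{11}{68} = 145 + \frac{-58 + 12 \cdot 4}{45} \cdot 11 \cdot \frac{1}{68} = 145 + \left(-58 + 48\right) \frac{1}{45} \cdot \frac{11}{68} = 145 + \left(-10\right) \frac{1}{45} \cdot \frac{11}{68} = 145 - \frac{11}{306} = \frac{44359}{306}$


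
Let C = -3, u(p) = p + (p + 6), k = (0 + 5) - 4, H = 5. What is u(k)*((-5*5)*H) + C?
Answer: -1003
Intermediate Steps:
k = 1 (k = 5 - 4 = 1)
u(p) = 6 + 2*p (u(p) = p + (6 + p) = 6 + 2*p)
u(k)*((-5*5)*H) + C = (6 + 2*1)*(-5*5*5) - 3 = (6 + 2)*(-25*5) - 3 = 8*(-125) - 3 = -1000 - 3 = -1003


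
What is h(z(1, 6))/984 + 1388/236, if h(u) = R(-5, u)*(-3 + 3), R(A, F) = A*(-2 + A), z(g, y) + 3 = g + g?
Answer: 347/59 ≈ 5.8814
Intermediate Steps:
z(g, y) = -3 + 2*g (z(g, y) = -3 + (g + g) = -3 + 2*g)
h(u) = 0 (h(u) = (-5*(-2 - 5))*(-3 + 3) = -5*(-7)*0 = 35*0 = 0)
h(z(1, 6))/984 + 1388/236 = 0/984 + 1388/236 = 0*(1/984) + 1388*(1/236) = 0 + 347/59 = 347/59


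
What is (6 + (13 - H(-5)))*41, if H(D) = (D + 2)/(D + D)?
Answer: 7667/10 ≈ 766.70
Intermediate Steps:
H(D) = (2 + D)/(2*D) (H(D) = (2 + D)/((2*D)) = (2 + D)*(1/(2*D)) = (2 + D)/(2*D))
(6 + (13 - H(-5)))*41 = (6 + (13 - (2 - 5)/(2*(-5))))*41 = (6 + (13 - (-1)*(-3)/(2*5)))*41 = (6 + (13 - 1*3/10))*41 = (6 + (13 - 3/10))*41 = (6 + 127/10)*41 = (187/10)*41 = 7667/10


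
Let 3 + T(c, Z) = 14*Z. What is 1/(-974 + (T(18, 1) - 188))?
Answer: -1/1151 ≈ -0.00086881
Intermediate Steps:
T(c, Z) = -3 + 14*Z
1/(-974 + (T(18, 1) - 188)) = 1/(-974 + ((-3 + 14*1) - 188)) = 1/(-974 + ((-3 + 14) - 188)) = 1/(-974 + (11 - 188)) = 1/(-974 - 177) = 1/(-1151) = -1/1151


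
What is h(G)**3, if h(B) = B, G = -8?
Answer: -512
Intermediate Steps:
h(G)**3 = (-8)**3 = -512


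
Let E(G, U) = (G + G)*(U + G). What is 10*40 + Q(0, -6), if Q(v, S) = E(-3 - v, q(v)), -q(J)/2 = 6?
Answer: 490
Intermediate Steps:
q(J) = -12 (q(J) = -2*6 = -12)
E(G, U) = 2*G*(G + U) (E(G, U) = (2*G)*(G + U) = 2*G*(G + U))
Q(v, S) = 2*(-15 - v)*(-3 - v) (Q(v, S) = 2*(-3 - v)*((-3 - v) - 12) = 2*(-3 - v)*(-15 - v) = 2*(-15 - v)*(-3 - v))
10*40 + Q(0, -6) = 10*40 + 2*(3 + 0)*(15 + 0) = 400 + 2*3*15 = 400 + 90 = 490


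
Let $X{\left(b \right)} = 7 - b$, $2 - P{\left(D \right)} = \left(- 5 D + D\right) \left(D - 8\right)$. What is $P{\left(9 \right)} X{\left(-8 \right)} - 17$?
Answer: $553$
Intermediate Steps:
$P{\left(D \right)} = 2 + 4 D \left(-8 + D\right)$ ($P{\left(D \right)} = 2 - \left(- 5 D + D\right) \left(D - 8\right) = 2 - - 4 D \left(-8 + D\right) = 2 + 4 D \left(-8 + D\right)$)
$P{\left(9 \right)} X{\left(-8 \right)} - 17 = \left(2 - 288 + 4 \cdot 9^{2}\right) \left(7 - -8\right) - 17 = \left(2 - 288 + 4 \cdot 81\right) \left(7 + 8\right) - 17 = \left(2 - 288 + 324\right) 15 - 17 = 38 \cdot 15 - 17 = 570 - 17 = 553$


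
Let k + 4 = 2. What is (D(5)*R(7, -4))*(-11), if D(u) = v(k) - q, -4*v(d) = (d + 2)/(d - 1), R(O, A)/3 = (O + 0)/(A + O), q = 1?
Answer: 77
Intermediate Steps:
R(O, A) = 3*O/(A + O) (R(O, A) = 3*((O + 0)/(A + O)) = 3*(O/(A + O)) = 3*O/(A + O))
k = -2 (k = -4 + 2 = -2)
v(d) = -(2 + d)/(4*(-1 + d)) (v(d) = -(d + 2)/(4*(d - 1)) = -(2 + d)/(4*(-1 + d)))
D(u) = -1 (D(u) = (-2 - 1*(-2))/(4*(-1 - 2)) - 1*1 = (¼)*(-2 + 2)/(-3) - 1 = (¼)*(-⅓)*0 - 1 = 0 - 1 = -1)
(D(5)*R(7, -4))*(-11) = -3*7/(-4 + 7)*(-11) = -3*7/3*(-11) = -1*7*(-11) = -7*(-11) = 77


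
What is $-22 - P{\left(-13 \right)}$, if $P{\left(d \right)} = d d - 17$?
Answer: $-174$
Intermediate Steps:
$P{\left(d \right)} = -17 + d^{2}$ ($P{\left(d \right)} = d^{2} - 17 = -17 + d^{2}$)
$-22 - P{\left(-13 \right)} = -22 - \left(-17 + \left(-13\right)^{2}\right) = -22 - \left(-17 + 169\right) = -22 - 152 = -174$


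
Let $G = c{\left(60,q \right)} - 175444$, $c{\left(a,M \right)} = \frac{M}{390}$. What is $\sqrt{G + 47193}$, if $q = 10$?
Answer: $\frac{2 i \sqrt{48767433}}{39} \approx 358.12 i$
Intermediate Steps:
$c{\left(a,M \right)} = \frac{M}{390}$ ($c{\left(a,M \right)} = M \frac{1}{390} = \frac{M}{390}$)
$G = - \frac{6842315}{39}$ ($G = \frac{1}{390} \cdot 10 - 175444 = \frac{1}{39} - 175444 = - \frac{6842315}{39} \approx -1.7544 \cdot 10^{5}$)
$\sqrt{G + 47193} = \sqrt{- \frac{6842315}{39} + 47193} = \sqrt{- \frac{5001788}{39}} = \frac{2 i \sqrt{48767433}}{39}$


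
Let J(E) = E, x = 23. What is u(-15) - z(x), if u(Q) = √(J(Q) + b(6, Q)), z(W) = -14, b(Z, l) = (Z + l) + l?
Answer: 14 + I*√39 ≈ 14.0 + 6.245*I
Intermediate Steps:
b(Z, l) = Z + 2*l
u(Q) = √(6 + 3*Q) (u(Q) = √(Q + (6 + 2*Q)) = √(6 + 3*Q))
u(-15) - z(x) = √(6 + 3*(-15)) - 1*(-14) = √(6 - 45) + 14 = √(-39) + 14 = I*√39 + 14 = 14 + I*√39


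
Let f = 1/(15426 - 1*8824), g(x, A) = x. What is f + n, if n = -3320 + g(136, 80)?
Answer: -21020767/6602 ≈ -3184.0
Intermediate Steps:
f = 1/6602 (f = 1/(15426 - 8824) = 1/6602 ≈ 0.00015147)
n = -3184 (n = -3320 + 136 = -3184)
f + n = 1/6602 - 3184 = -21020767/6602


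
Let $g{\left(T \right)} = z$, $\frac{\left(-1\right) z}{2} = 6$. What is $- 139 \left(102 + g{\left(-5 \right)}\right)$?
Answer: $-12510$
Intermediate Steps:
$z = -12$ ($z = \left(-2\right) 6 = -12$)
$g{\left(T \right)} = -12$
$- 139 \left(102 + g{\left(-5 \right)}\right) = - 139 \left(102 - 12\right) = \left(-139\right) 90 = -12510$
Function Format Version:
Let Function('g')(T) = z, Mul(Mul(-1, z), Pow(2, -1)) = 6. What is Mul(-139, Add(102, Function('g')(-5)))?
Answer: -12510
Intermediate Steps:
z = -12 (z = Mul(-2, 6) = -12)
Function('g')(T) = -12
Mul(-139, Add(102, Function('g')(-5))) = Mul(-139, Add(102, -12)) = Mul(-139, 90) = -12510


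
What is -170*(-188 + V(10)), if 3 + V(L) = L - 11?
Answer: 32640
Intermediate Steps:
V(L) = -14 + L (V(L) = -3 + (L - 11) = -3 + (-11 + L) = -14 + L)
-170*(-188 + V(10)) = -170*(-188 + (-14 + 10)) = -170*(-188 - 4) = -170*(-192) = 32640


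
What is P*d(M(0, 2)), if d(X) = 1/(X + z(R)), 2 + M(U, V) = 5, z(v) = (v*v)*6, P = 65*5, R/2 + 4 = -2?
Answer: 325/867 ≈ 0.37486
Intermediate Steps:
R = -12 (R = -8 + 2*(-2) = -8 - 4 = -12)
P = 325
z(v) = 6*v² (z(v) = v²*6 = 6*v²)
M(U, V) = 3 (M(U, V) = -2 + 5 = 3)
d(X) = 1/(864 + X) (d(X) = 1/(X + 6*(-12)²) = 1/(X + 6*144) = 1/(X + 864) = 1/(864 + X))
P*d(M(0, 2)) = 325/(864 + 3) = 325/867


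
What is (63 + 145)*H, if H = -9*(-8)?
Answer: 14976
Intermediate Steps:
H = 72
(63 + 145)*H = (63 + 145)*72 = 208*72 = 14976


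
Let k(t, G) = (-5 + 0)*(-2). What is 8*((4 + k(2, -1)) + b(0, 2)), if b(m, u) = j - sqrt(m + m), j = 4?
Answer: 144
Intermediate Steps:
k(t, G) = 10 (k(t, G) = -5*(-2) = 10)
b(m, u) = 4 - sqrt(2)*sqrt(m) (b(m, u) = 4 - sqrt(m + m) = 4 - sqrt(2*m) = 4 - sqrt(2)*sqrt(m))
8*((4 + k(2, -1)) + b(0, 2)) = 8*((4 + 10) + (4 - sqrt(2)*sqrt(0))) = 8*(14 + (4 - 1*sqrt(2)*0)) = 8*(14 + (4 + 0)) = 8*(14 + 4) = 8*18 = 144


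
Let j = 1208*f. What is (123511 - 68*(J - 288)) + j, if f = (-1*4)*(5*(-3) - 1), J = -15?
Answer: 221427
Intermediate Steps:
f = 64 (f = -4*(-15 - 1) = -4*(-16) = 64)
j = 77312 (j = 1208*64 = 77312)
(123511 - 68*(J - 288)) + j = (123511 - 68*(-15 - 288)) + 77312 = (123511 - 68*(-303)) + 77312 = (123511 + 20604) + 77312 = 144115 + 77312 = 221427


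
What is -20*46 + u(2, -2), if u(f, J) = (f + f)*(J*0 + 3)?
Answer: -908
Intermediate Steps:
u(f, J) = 6*f (u(f, J) = (2*f)*(0 + 3) = (2*f)*3 = 6*f)
-20*46 + u(2, -2) = -20*46 + 6*2 = -920 + 12 = -908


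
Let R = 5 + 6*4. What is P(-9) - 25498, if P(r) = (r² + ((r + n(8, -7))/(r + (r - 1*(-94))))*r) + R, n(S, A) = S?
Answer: -1929479/76 ≈ -25388.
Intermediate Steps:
R = 29 (R = 5 + 24 = 29)
P(r) = 29 + r² + r*(8 + r)/(94 + 2*r) (P(r) = (r² + ((r + 8)/(r + (r - 1*(-94))))*r) + 29 = (r² + ((8 + r)/(r + (r + 94)))*r) + 29 = (r² + ((8 + r)/(r + (94 + r)))*r) + 29 = (r² + ((8 + r)/(94 + 2*r))*r) + 29 = (r² + r*(8 + r)/(94 + 2*r)) + 29 = 29 + r² + r*(8 + r)/(94 + 2*r))
P(-9) - 25498 = (1363 + (-9)³ + 33*(-9) + (95/2)*(-9)²)/(47 - 9) - 25498 = (1363 - 729 - 297 + (95/2)*81)/38 - 25498 = (1363 - 729 - 297 + 7695/2)/38 - 25498 = (1/38)*(8369/2) - 25498 = 8369/76 - 25498 = -1929479/76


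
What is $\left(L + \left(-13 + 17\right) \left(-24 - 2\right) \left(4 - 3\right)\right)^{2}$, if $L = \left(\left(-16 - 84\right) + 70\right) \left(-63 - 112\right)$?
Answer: $26481316$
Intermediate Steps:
$L = 5250$ ($L = \left(\left(-16 - 84\right) + 70\right) \left(-175\right) = \left(-100 + 70\right) \left(-175\right) = \left(-30\right) \left(-175\right) = 5250$)
$\left(L + \left(-13 + 17\right) \left(-24 - 2\right) \left(4 - 3\right)\right)^{2} = \left(5250 + \left(-13 + 17\right) \left(-24 - 2\right) \left(4 - 3\right)\right)^{2} = \left(5250 + 4 \left(-26\right) \left(4 - 3\right)\right)^{2} = \left(5250 - 104\right)^{2} = 5146^{2} = 26481316$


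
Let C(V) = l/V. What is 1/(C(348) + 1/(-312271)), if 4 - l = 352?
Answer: -312271/312272 ≈ -1.0000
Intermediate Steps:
l = -348 (l = 4 - 1*352 = 4 - 352 = -348)
C(V) = -348/V
1/(C(348) + 1/(-312271)) = 1/(-348/348 + 1/(-312271)) = 1/(-348*1/348 - 1/312271) = 1/(-1 - 1/312271) = 1/(-312272/312271) = -312271/312272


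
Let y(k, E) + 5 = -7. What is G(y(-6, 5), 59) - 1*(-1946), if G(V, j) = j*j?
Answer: 5427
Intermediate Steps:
y(k, E) = -12 (y(k, E) = -5 - 7 = -12)
G(V, j) = j²
G(y(-6, 5), 59) - 1*(-1946) = 59² - 1*(-1946) = 3481 + 1946 = 5427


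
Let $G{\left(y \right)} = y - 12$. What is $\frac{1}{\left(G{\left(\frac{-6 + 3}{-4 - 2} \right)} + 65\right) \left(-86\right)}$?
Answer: $- \frac{1}{4601} \approx -0.00021734$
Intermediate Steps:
$G{\left(y \right)} = -12 + y$
$\frac{1}{\left(G{\left(\frac{-6 + 3}{-4 - 2} \right)} + 65\right) \left(-86\right)} = \frac{1}{\left(\left(-12 + \frac{-6 + 3}{-4 - 2}\right) + 65\right) \left(-86\right)} = \frac{1}{\left(\left(-12 - \frac{3}{-6}\right) + 65\right) \left(-86\right)} = \frac{1}{\left(\left(-12 - - \frac{1}{2}\right) + 65\right) \left(-86\right)} = \frac{1}{\left(\left(-12 + \frac{1}{2}\right) + 65\right) \left(-86\right)} = \frac{1}{\left(- \frac{23}{2} + 65\right) \left(-86\right)} = \frac{1}{\frac{107}{2} \left(-86\right)} = \frac{1}{-4601} = - \frac{1}{4601}$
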